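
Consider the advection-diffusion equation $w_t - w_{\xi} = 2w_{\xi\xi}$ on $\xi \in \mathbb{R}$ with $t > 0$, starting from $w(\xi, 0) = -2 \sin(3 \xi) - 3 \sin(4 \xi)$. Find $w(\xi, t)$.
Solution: Moving frame: $\eta = \xi + t$, $\sigma = t$, $w = u(\eta,\sigma)$, so $w_t = u_{\sigma} + u_{\eta}$ and $w_{\xi\xi} = u_{\eta\eta}$.
Hence $w_t - w_{\xi} = u_{\sigma}$ and the PDE becomes the heat equation $u_{\sigma} = 2u_{\eta\eta}$ on $\eta \in \mathbb{R}$.
Initial data: $u(\eta,0) = w(\eta,0) = -2 \sin(3 \eta) - 3 \sin(4 \eta)$. Each mode $\sin(n\eta)$ decays as $e^{-2n^2\sigma}$ on $\mathbb{R}$, so $u(\eta,\sigma) = \sum c_n e^{-2n^2\sigma} \sin(n\eta)$ with $c_3=-2, c_4=-3$: $u(\eta,\sigma) = -2 e^{-18 \sigma} \sin(3 \eta) - 3 e^{-32 \sigma} \sin(4 \eta)$.
Substituting back: $w(\xi,t) = u(\xi + t, t)$.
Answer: $w(\xi, t) = -2 e^{-18 t} \sin(3 \xi + 3 t) - 3 e^{-32 t} \sin(4 \xi + 4 t)$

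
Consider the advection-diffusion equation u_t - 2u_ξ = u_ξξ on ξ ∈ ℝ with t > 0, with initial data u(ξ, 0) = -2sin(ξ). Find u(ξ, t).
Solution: Moving frame: η = ξ + 2t, σ = t, u = w(η,σ), so u_t = w_σ + 2w_η and u_ξξ = w_ηη.
Hence u_t - 2u_ξ = w_σ and the PDE becomes the heat equation w_σ = w_ηη on η ∈ ℝ.
Initial data: w(η,0) = u(η,0) = -2sin(η). Each mode sin(nη) decays as exp(-n²σ) on ℝ, so w(η,σ) = Σ c_n exp(-n²σ) sin(nη) with c_1=-2: w(η,σ) = -2exp(-σ)sin(η).
Substituting back: u(ξ,t) = w(ξ + 2t, t).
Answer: u(ξ, t) = -2exp(-t)sin(2t + ξ)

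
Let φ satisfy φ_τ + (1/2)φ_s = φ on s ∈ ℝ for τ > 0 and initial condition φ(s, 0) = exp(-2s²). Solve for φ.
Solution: Substitute φ = exp(τ)u.
Then φ_τ = exp(τ)(u_τ + u), φ_s = exp(τ)u_s; substituting and dividing by exp(τ), the lower-order terms cancel: u_τ + (1/2)u_s = 0 (standard advection equation).
Data for u: u(s,0) = φ(s,0) = exp(-2s²).
By characteristics (ds/dτ = 1/2), u(s,τ) = f(s - (1/2)τ) with f = u(·, 0).
So u(s,τ) = exp(-2(s - τ/2)²), and φ(s,τ) = exp(τ)u(s,τ).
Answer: φ(s, τ) = exp(τ)exp(-2(s - τ/2)²)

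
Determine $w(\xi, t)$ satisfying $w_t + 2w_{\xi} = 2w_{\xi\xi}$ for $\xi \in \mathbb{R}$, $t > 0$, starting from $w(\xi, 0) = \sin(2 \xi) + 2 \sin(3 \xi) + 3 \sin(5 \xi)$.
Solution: Change to a moving frame: let $\eta = \xi - 2t$, $\sigma = t$ and write $w(\xi,t) = u(\eta,\sigma)$.
By the chain rule $w_t = u_{\sigma} - 2u_{\eta}$, $w_{\xi} = u_{\eta}$, $w_{\xi\xi} = u_{\eta\eta}$.
Then $w_t + 2w_{\xi} = u_{\sigma}$: the advection term cancels and the PDE becomes the heat equation $u_{\sigma} = 2u_{\eta\eta}$ on $\eta \in \mathbb{R}$.
Initial data: $u(\eta,0) = w(\eta,0) = \sin(2 \eta) + 2 \sin(3 \eta) + 3 \sin(5 \eta)$.
On $\eta \in \mathbb{R}$ each mode satisfies $(\sin(n\eta))'' = -n^2 \sin(n\eta)$, so $e^{-2n^2\sigma} \sin(n\eta)$ solves the heat equation; by superposition $u(\eta,\sigma) = \sum c_n e^{-2n^2\sigma} \sin(n\eta)$.
Reading off the coefficients: $c_2=1, c_3=2, c_5=3$, so $u(\eta,\sigma) = e^{-8 \sigma} \sin(2 \eta) + 2 e^{-18 \sigma} \sin(3 \eta) + 3 e^{-50 \sigma} \sin(5 \eta)$.
Substituting back $\eta = \xi - 2t$, $\sigma = t$: $w(\xi,t) = u(\xi - 2t, t)$.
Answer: $w(\xi, t) = e^{-8 t} \sin(2 \xi - 4 t) + 2 e^{-18 t} \sin(3 \xi - 6 t) + 3 e^{-50 t} \sin(5 \xi - 10 t)$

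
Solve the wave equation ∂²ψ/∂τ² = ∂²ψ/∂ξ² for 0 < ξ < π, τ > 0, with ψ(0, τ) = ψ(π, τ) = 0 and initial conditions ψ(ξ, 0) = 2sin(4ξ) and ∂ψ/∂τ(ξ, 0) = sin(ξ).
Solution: Separating variables: ψ = Σ [A_n cos(ω_n τ) + B_n sin(ω_n τ)] sin(nξ), ω_n = n. From ICs (B_n = velocity coefficient / ω_n): A_4=2, B_1=1.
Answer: ψ(ξ, τ) = sin(ξ)sin(τ) + 2sin(4ξ)cos(4τ)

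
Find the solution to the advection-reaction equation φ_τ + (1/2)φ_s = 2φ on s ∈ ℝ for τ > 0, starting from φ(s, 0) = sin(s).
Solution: Substitute φ = exp(2τ)u.
Then φ_τ = exp(2τ)(u_τ + 2u), φ_s = exp(2τ)u_s; substituting and dividing by exp(2τ), the lower-order terms cancel: u_τ + (1/2)u_s = 0 (standard advection equation).
Data for u: u(s,0) = φ(s,0) = sin(s).
By characteristics (ds/dτ = 1/2), u(s,τ) = f(s - (1/2)τ) with f = u(·, 0).
So u(s,τ) = sin(s - τ/2), and φ(s,τ) = exp(2τ)u(s,τ).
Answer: φ(s, τ) = exp(2τ)sin(s - τ/2)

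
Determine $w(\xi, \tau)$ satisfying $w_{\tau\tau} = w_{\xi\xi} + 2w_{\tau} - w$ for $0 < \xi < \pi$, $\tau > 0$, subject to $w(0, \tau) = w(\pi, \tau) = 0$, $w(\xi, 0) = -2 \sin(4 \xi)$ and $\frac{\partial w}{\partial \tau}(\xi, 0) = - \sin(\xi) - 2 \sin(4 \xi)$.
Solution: Substitute $w = e^{\tau}u$.
Then $w_{\tau} = e^{\tau}(u_{\tau} + u)$, $w_{\tau\tau} = e^{\tau}(u_{\tau\tau} + 2u_{\tau} + u)$, $w_{\xi\xi} = e^{\tau}u_{\xi\xi}$; substituting and dividing by $e^{\tau}$, the lower-order terms cancel: $u_{\tau\tau} = u_{\xi\xi}$ (standard wave equation).
Data for $u$: $u(\xi,0) = w(\xi,0) = -2 \sin(4 \xi)$; $u_{\tau}(\xi,0) = w_{\tau}(\xi,0) - w(\xi,0) = - \sin(\xi)$. The boundary conditions carry over: $u(0,\tau) = u(\pi,\tau) = 0$.
Separating variables: $u = \sum [A_n \cos(\omega_n \tau) + B_n \sin(\omega_n \tau)] \sin(n\xi)$, $\omega_n = n$. From ICs ($B_n$ = velocity coefficient / $\omega_n$): $A_4=-2, B_1=-1$.
So $u(\xi,\tau) = - \sin(\xi) \sin(\tau) - 2 \sin(4 \xi) \cos(4 \tau)$, and $w(\xi,\tau) = e^{\tau}u(\xi,\tau)$.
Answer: $w(\xi, \tau) = - e^{\tau} \sin(\tau) \sin(\xi) - 2 e^{\tau} \sin(4 \xi) \cos(4 \tau)$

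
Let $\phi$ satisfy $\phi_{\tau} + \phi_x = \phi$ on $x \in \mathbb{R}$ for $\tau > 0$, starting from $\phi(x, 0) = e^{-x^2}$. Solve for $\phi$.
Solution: Substitute $\phi = e^{\tau}u$, i.e. $u = e^{-\tau}\phi$.
By the product rule, $\phi_{\tau} = e^{\tau}(u_{\tau} + u)$, $\phi_x = e^{\tau}u_x$.
Substituting into the PDE and dividing by $e^{\tau}$: $u_{\tau} + u + u_x = u$.
The lower-order terms cancel, leaving the standard advection equation $u_{\tau} + u_x = 0$.
Initial data for $u$: $u(x,0) = \phi(x,0) = e^{-x^2}$.
Solve for $u$:
  By method of characteristics (waves move right with speed 1):
  Along characteristics $x - \tau =$ const, $u$ is constant, so $u(x,\tau) = f(x - \tau)$ with $f = u( \cdot , 0)$.
Hence $u(x,\tau) = e^{-(x - \tau)^2}$.
Transform back: $\phi(x,\tau) = e^{\tau}u(x,\tau)$.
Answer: $\phi(x, \tau) = e^{\tau} e^{-(-\tau + x)^2}$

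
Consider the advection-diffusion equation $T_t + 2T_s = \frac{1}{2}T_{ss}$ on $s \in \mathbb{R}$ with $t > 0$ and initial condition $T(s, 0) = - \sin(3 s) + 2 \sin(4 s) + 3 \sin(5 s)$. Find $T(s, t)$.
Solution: Moving frame: $\eta = s - 2t$, $\sigma = t$, $T = u(\eta,\sigma)$, so $T_t = u_{\sigma} - 2u_{\eta}$ and $T_{ss} = u_{\eta\eta}$.
Hence $T_t + 2T_s = u_{\sigma}$ and the PDE becomes the heat equation $u_{\sigma} = \frac{1}{2}u_{\eta\eta}$ on $\eta \in \mathbb{R}$.
Initial data: $u(\eta,0) = T(\eta,0) = - \sin(3 \eta) + 2 \sin(4 \eta) + 3 \sin(5 \eta)$. Each mode $\sin(n\eta)$ decays as $e^{-n^2\sigma/2}$ on $\mathbb{R}$, so $u(\eta,\sigma) = \sum c_n e^{-n^2\sigma/2} \sin(n\eta)$ with $c_3=-1, c_4=2, c_5=3$: $u(\eta,\sigma) = 2 e^{-8 \sigma} \sin(4 \eta) - e^{-9 \sigma/2} \sin(3 \eta) + 3 e^{-25 \sigma/2} \sin(5 \eta)$.
Substituting back: $T(s,t) = u(s - 2t, t)$.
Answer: $T(s, t) = 2 e^{-8 t} \sin(4 s - 8 t) -  e^{-9 t/2} \sin(3 s - 6 t) + 3 e^{-25 t/2} \sin(5 s - 10 t)$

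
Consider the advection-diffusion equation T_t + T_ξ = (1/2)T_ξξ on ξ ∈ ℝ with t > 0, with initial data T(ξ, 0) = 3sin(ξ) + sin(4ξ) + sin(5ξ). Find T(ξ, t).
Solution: Change to a moving frame: let η = ξ - t, σ = t and write T(ξ,t) = u(η,σ).
By the chain rule T_t = u_σ - u_η, T_ξ = u_η, T_ξξ = u_ηη.
Then T_t + T_ξ = u_σ: the advection term cancels and the PDE becomes the heat equation u_σ = (1/2)u_ηη on η ∈ ℝ.
Initial data: u(η,0) = T(η,0) = 3sin(η) + sin(4η) + sin(5η).
On η ∈ ℝ each mode satisfies (sin(nη))″ = -n² sin(nη), so exp(-n²σ/2) sin(nη) solves the heat equation; by superposition u(η,σ) = Σ c_n exp(-n²σ/2) sin(nη).
Reading off the coefficients: c_1=3, c_4=1, c_5=1, so u(η,σ) = exp(-8σ)sin(4η) + 3exp(-σ/2)sin(η) + exp(-25σ/2)sin(5η).
Substituting back η = ξ - t, σ = t: T(ξ,t) = u(ξ - t, t).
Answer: T(ξ, t) = -exp(-8t)sin(4t - 4ξ) - 3exp(-t/2)sin(t - ξ) - exp(-25t/2)sin(5t - 5ξ)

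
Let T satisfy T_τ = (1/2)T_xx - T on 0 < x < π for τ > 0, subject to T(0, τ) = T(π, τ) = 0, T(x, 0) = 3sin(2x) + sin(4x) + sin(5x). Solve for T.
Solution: Substitute T = exp(-τ)u.
Then T_τ = exp(-τ)(u_τ - u), T_xx = exp(-τ)u_xx; substituting and dividing by exp(-τ), the lower-order terms cancel: u_τ = (1/2)u_xx (standard heat equation).
Data for u: u(x,0) = T(x,0) = 3sin(2x) + sin(4x) + sin(5x). The boundary conditions carry over: u(0,τ) = u(π,τ) = 0.
Separating variables: u = Σ c_n exp(-n²τ/2) sin(nx). From u(x,0) = 3sin(2x) + sin(4x) + sin(5x): c_2=3, c_4=1, c_5=1.
So u(x,τ) = 3exp(-2τ)sin(2x) + exp(-8τ)sin(4x) + exp(-25τ/2)sin(5x), and T(x,τ) = exp(-τ)u(x,τ).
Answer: T(x, τ) = 3exp(-3τ)sin(2x) + exp(-9τ)sin(4x) + exp(-27τ/2)sin(5x)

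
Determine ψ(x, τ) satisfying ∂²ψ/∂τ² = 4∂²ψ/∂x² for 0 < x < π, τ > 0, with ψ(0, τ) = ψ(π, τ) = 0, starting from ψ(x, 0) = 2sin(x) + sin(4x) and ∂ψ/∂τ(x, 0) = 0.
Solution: Separating variables: ψ = Σ [A_n cos(ω_n τ) + B_n sin(ω_n τ)] sin(nx), ω_n = 2n. From ICs: A_1=2, A_4=1.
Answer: ψ(x, τ) = 2sin(x)cos(2τ) + sin(4x)cos(8τ)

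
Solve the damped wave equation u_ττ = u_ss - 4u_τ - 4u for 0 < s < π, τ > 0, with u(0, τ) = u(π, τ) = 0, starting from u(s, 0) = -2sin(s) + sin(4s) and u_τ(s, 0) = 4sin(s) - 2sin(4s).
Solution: Substitute u = exp(-2τ)w, i.e. w = exp(2τ)u.
By the product rule, u_τ = exp(-2τ)(w_τ - 2w), u_ττ = exp(-2τ)(w_ττ - 4w_τ + 4w), u_ss = exp(-2τ)w_ss.
Substituting into the PDE and dividing by exp(-2τ): w_ττ - 4w_τ + 4w = w_ss - 4(w_τ - 2w) - 4w.
The lower-order terms cancel, leaving the standard wave equation w_ττ = w_ss.
Initial data for w: w(s,0) = u(s,0) = -2sin(s) + sin(4s); w_τ(s,0) = u_τ(s,0) + 2u(s,0) = 0. The boundary conditions carry over: w(0,τ) = w(π,τ) = 0.
Solve for w:
  Using separation of variables w = X(s)T(τ):
  Eigenfunctions: sin(ns), n = 1, 2, 3, ...
  General solution: w(s, τ) = Σ [A_n cos(n τ) + B_n sin(n τ)] sin(ns)
  From w(s,0) = -2sin(s) + sin(4s): A_1=-2, A_4=1. From w_τ(s,0) = 0: all B_n = 0.
Hence w(s,τ) = -2sin(s)cos(τ) + sin(4s)cos(4τ).
Transform back: u(s,τ) = exp(-2τ)w(s,τ).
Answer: u(s, τ) = -2exp(-2τ)sin(s)cos(τ) + exp(-2τ)sin(4s)cos(4τ)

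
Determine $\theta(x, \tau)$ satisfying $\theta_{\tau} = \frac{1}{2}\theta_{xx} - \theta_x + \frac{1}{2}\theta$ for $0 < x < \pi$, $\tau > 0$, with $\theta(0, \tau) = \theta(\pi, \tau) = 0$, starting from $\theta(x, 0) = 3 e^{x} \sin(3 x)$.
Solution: Substitute $\theta = e^{x}u$, i.e. $u = e^{-x}\theta$.
By the product rule, $\theta_x = e^{x}(u_x + u)$, $\theta_{xx} = e^{x}(u_{xx} + 2u_x + u)$, $\theta_{\tau} = e^{x}u_{\tau}$.
Substituting into the PDE and dividing by $e^{x}$: $u_{\tau} = \frac{1}{2}(u_{xx} + 2u_x + u) - (u_x + u) + \frac{1}{2}u$.
The lower-order terms cancel, leaving the standard heat equation $u_{\tau} = \frac{1}{2}u_{xx}$.
Initial data for $u$: $u(x,0) = e^{-x}\theta(x,0) = 3 \sin(3 x)$. The boundary conditions carry over: $u(0,\tau) = u(\pi,\tau) = 0$.
Solve for $u$:
  Using separation of variables $u = X(x)G(\tau)$:
  Eigenfunctions: $\sin(nx)$, $n = 1, 2, 3, \ldots$
  General solution: $u(x, \tau) = \sum c_n \sin(nx) e^{-n^2 \tau/2}$
  Matching $u(x,0) = 3 \sin(3 x)$ term by term: $c_3=3$.
Hence $u(x,\tau) = 3 e^{-9 \tau/2} \sin(3 x)$.
Transform back: $\theta(x,\tau) = e^{x}u(x,\tau)$.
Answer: $\theta(x, \tau) = 3 e^{-9 \tau/2} e^{x} \sin(3 x)$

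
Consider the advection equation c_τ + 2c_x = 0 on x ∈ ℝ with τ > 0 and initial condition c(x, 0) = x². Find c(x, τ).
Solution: By characteristics (dx/dτ = 2), c(x,τ) = f(x - 2τ) with f = c(·, 0).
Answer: c(x, τ) = x² - 4xτ + 4τ²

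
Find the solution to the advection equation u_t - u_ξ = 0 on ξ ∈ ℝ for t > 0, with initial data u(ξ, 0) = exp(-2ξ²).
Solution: By method of characteristics (waves move left with speed 1):
Along characteristics ξ + t = const, u is constant, so u(ξ,t) = f(ξ + t) with f = u(·, 0).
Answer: u(ξ, t) = exp(-2(t + ξ)²)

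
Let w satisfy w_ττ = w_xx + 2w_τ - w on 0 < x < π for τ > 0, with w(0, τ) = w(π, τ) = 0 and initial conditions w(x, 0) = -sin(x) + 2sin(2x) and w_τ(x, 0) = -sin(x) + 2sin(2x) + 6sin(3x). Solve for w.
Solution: Substitute w = exp(τ)u, i.e. u = exp(-τ)w.
By the product rule, w_τ = exp(τ)(u_τ + u), w_ττ = exp(τ)(u_ττ + 2u_τ + u), w_xx = exp(τ)u_xx.
Substituting into the PDE and dividing by exp(τ): u_ττ + 2u_τ + u = u_xx + 2(u_τ + u) - u.
The lower-order terms cancel, leaving the standard wave equation u_ττ = u_xx.
Initial data for u: u(x,0) = w(x,0) = -sin(x) + 2sin(2x); u_τ(x,0) = w_τ(x,0) - w(x,0) = 6sin(3x). The boundary conditions carry over: u(0,τ) = u(π,τ) = 0.
Solve for u:
  Using separation of variables u = X(x)T(τ):
  Eigenfunctions: sin(nx), n = 1, 2, 3, ...
  General solution: u(x, τ) = Σ [A_n cos(n τ) + B_n sin(n τ)] sin(nx)
  From u(x,0) = -sin(x) + 2sin(2x): A_1=-1, A_2=2. From u_τ(x,0) = 6sin(3x), using u_τ(x,0) = Σ ω_n B_n sin(nx) with ω_n = n: B_3 = 6/3 = 2.
Hence u(x,τ) = -sin(x)cos(τ) + 2sin(2x)cos(2τ) + 2sin(3x)sin(3τ).
Transform back: w(x,τ) = exp(τ)u(x,τ).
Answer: w(x, τ) = -exp(τ)sin(x)cos(τ) + 2exp(τ)sin(2x)cos(2τ) + 2exp(τ)sin(3x)sin(3τ)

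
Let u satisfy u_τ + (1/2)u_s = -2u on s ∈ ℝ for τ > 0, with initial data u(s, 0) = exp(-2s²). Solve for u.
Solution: Substitute u = exp(-2τ)w.
Then u_τ = exp(-2τ)(w_τ - 2w), u_s = exp(-2τ)w_s; substituting and dividing by exp(-2τ), the lower-order terms cancel: w_τ + (1/2)w_s = 0 (standard advection equation).
Data for w: w(s,0) = u(s,0) = exp(-2s²).
By characteristics (ds/dτ = 1/2), w(s,τ) = f(s - (1/2)τ) with f = w(·, 0).
So w(s,τ) = exp(-2(s - τ/2)²), and u(s,τ) = exp(-2τ)w(s,τ).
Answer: u(s, τ) = exp(-2τ)exp(-2(s - τ/2)²)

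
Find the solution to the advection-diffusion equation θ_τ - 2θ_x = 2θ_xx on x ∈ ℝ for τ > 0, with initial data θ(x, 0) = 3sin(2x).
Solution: Moving frame: η = x + 2τ, σ = τ, θ = u(η,σ), so θ_τ = u_σ + 2u_η and θ_xx = u_ηη.
Hence θ_τ - 2θ_x = u_σ and the PDE becomes the heat equation u_σ = 2u_ηη on η ∈ ℝ.
Initial data: u(η,0) = θ(η,0) = 3sin(2η). Each mode sin(nη) decays as exp(-2n²σ) on ℝ, so u(η,σ) = Σ c_n exp(-2n²σ) sin(nη) with c_2=3: u(η,σ) = 3exp(-8σ)sin(2η).
Substituting back: θ(x,τ) = u(x + 2τ, τ).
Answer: θ(x, τ) = 3exp(-8τ)sin(2x + 4τ)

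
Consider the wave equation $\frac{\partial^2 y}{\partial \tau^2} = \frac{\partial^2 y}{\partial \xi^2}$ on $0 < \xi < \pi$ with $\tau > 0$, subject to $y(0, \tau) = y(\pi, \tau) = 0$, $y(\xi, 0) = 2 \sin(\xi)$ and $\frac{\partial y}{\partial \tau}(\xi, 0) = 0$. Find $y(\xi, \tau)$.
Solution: Separating variables: $y = \sum [A_n \cos(\omega_n \tau) + B_n \sin(\omega_n \tau)] \sin(n\xi)$, $\omega_n = n$. From ICs: $A_1=2$.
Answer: $y(\xi, \tau) = 2 \sin(\xi) \cos(\tau)$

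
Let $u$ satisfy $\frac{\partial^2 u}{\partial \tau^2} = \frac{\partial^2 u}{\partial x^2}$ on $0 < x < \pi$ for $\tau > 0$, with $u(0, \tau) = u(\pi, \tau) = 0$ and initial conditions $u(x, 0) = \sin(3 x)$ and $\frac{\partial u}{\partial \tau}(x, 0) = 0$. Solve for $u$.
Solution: Separating variables: $u = \sum [A_n \cos(\omega_n \tau) + B_n \sin(\omega_n \tau)] \sin(nx)$, $\omega_n = n$. From ICs: $A_3=1$.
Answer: $u(x, \tau) = \sin(3 x) \cos(3 \tau)$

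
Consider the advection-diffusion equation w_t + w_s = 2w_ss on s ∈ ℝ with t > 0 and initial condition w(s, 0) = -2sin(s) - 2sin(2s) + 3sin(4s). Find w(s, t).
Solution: Change to a moving frame: let η = s - t, σ = t and write w(s,t) = u(η,σ).
By the chain rule w_t = u_σ - u_η, w_s = u_η, w_ss = u_ηη.
Then w_t + w_s = u_σ: the advection term cancels and the PDE becomes the heat equation u_σ = 2u_ηη on η ∈ ℝ.
Initial data: u(η,0) = w(η,0) = -2sin(η) - 2sin(2η) + 3sin(4η).
On η ∈ ℝ each mode satisfies (sin(nη))″ = -n² sin(nη), so exp(-2n²σ) sin(nη) solves the heat equation; by superposition u(η,σ) = Σ c_n exp(-2n²σ) sin(nη).
Reading off the coefficients: c_1=-2, c_2=-2, c_4=3, so u(η,σ) = -2exp(-2σ)sin(η) - 2exp(-8σ)sin(2η) + 3exp(-32σ)sin(4η).
Substituting back η = s - t, σ = t: w(s,t) = u(s - t, t).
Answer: w(s, t) = -2exp(-2t)sin(s - t) - 2exp(-8t)sin(2s - 2t) + 3exp(-32t)sin(4s - 4t)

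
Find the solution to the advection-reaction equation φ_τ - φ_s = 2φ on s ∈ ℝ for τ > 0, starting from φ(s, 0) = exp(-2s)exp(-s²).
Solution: Substitute φ = exp(-2s)u.
Then φ_s = exp(-2s)(u_s - 2u), φ_τ = exp(-2s)u_τ; substituting and dividing by exp(-2s), the lower-order terms cancel: u_τ - u_s = 0 (standard advection equation).
Data for u: u(s,0) = exp(2s)φ(s,0) = exp(-s²).
By characteristics (ds/dτ = -1), u(s,τ) = f(s + τ) with f = u(·, 0).
So u(s,τ) = exp(-(s + τ)²), and φ(s,τ) = exp(-2s)u(s,τ).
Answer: φ(s, τ) = exp(-2s)exp(-(s + τ)²)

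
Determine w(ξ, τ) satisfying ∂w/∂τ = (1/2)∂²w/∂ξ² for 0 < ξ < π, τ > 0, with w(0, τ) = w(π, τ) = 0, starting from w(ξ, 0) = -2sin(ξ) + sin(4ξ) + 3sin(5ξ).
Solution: Separating variables: w = Σ c_n exp(-n²τ/2) sin(nξ). From w(ξ,0) = -2sin(ξ) + sin(4ξ) + 3sin(5ξ): c_1=-2, c_4=1, c_5=3.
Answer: w(ξ, τ) = exp(-8τ)sin(4ξ) - 2exp(-τ/2)sin(ξ) + 3exp(-25τ/2)sin(5ξ)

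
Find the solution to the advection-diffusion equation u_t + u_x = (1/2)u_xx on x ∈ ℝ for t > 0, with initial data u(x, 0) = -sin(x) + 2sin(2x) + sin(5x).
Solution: Change to a moving frame: let η = x - t, σ = t and write u(x,t) = w(η,σ).
By the chain rule u_t = w_σ - w_η, u_x = w_η, u_xx = w_ηη.
Then u_t + u_x = w_σ: the advection term cancels and the PDE becomes the heat equation w_σ = (1/2)w_ηη on η ∈ ℝ.
Initial data: w(η,0) = u(η,0) = -sin(η) + 2sin(2η) + sin(5η).
On η ∈ ℝ each mode satisfies (sin(nη))″ = -n² sin(nη), so exp(-n²σ/2) sin(nη) solves the heat equation; by superposition w(η,σ) = Σ c_n exp(-n²σ/2) sin(nη).
Reading off the coefficients: c_1=-1, c_2=2, c_5=1, so w(η,σ) = 2exp(-2σ)sin(2η) - exp(-σ/2)sin(η) + exp(-25σ/2)sin(5η).
Substituting back η = x - t, σ = t: u(x,t) = w(x - t, t).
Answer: u(x, t) = -2exp(-2t)sin(2t - 2x) + exp(-t/2)sin(t - x) - exp(-25t/2)sin(5t - 5x)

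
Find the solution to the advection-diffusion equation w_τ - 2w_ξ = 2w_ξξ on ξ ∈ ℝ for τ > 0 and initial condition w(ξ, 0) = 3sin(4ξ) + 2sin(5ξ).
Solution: Moving frame: η = ξ + 2τ, σ = τ, w = u(η,σ), so w_τ = u_σ + 2u_η and w_ξξ = u_ηη.
Hence w_τ - 2w_ξ = u_σ and the PDE becomes the heat equation u_σ = 2u_ηη on η ∈ ℝ.
Initial data: u(η,0) = w(η,0) = 3sin(4η) + 2sin(5η). Each mode sin(nη) decays as exp(-2n²σ) on ℝ, so u(η,σ) = Σ c_n exp(-2n²σ) sin(nη) with c_4=3, c_5=2: u(η,σ) = 3exp(-32σ)sin(4η) + 2exp(-50σ)sin(5η).
Substituting back: w(ξ,τ) = u(ξ + 2τ, τ).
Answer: w(ξ, τ) = 3exp(-32τ)sin(4ξ + 8τ) + 2exp(-50τ)sin(5ξ + 10τ)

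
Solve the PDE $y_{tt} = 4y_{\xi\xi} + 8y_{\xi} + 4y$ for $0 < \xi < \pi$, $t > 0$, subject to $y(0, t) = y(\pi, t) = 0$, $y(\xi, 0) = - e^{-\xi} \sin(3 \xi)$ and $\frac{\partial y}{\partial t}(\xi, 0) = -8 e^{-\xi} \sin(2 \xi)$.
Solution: Substitute $y = e^{-\xi}u$.
Then $y_{\xi} = e^{-\xi}(u_{\xi} - u)$, $y_{\xi\xi} = e^{-\xi}(u_{\xi\xi} - 2u_{\xi} + u)$, $y_{tt} = e^{-\xi}u_{tt}$; substituting and dividing by $e^{-\xi}$, the lower-order terms cancel: $u_{tt} = 4u_{\xi\xi}$ (standard wave equation).
Data for $u$: $u(\xi,0) = e^{\xi}y(\xi,0) = - \sin(3 \xi)$; $u_t(\xi,0) = e^{\xi}y_t(\xi,0) = -8 \sin(2 \xi)$. The boundary conditions carry over: $u(0,t) = u(\pi,t) = 0$.
Separating variables: $u = \sum [A_n \cos(\omega_n t) + B_n \sin(\omega_n t)] \sin(n\xi)$, $\omega_n = 2n$. From ICs ($B_n$ = velocity coefficient / $\omega_n$): $A_3=-1, B_2=-2$.
So $u(\xi,t) = -2 \sin(4 t) \sin(2 \xi) - \sin(3 \xi) \cos(6 t)$, and $y(\xi,t) = e^{-\xi}u(\xi,t)$.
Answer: $y(\xi, t) = -2 e^{-\xi} \sin(2 \xi) \sin(4 t) -  e^{-\xi} \sin(3 \xi) \cos(6 t)$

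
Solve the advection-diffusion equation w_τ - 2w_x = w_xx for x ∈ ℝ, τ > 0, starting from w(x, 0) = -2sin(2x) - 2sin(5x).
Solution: Change to a moving frame: let η = x + 2τ, σ = τ and write w(x,τ) = u(η,σ).
By the chain rule w_τ = u_σ + 2u_η, w_x = u_η, w_xx = u_ηη.
Then w_τ - 2w_x = u_σ: the advection term cancels and the PDE becomes the heat equation u_σ = u_ηη on η ∈ ℝ.
Initial data: u(η,0) = w(η,0) = -2sin(2η) - 2sin(5η).
On η ∈ ℝ each mode satisfies (sin(nη))″ = -n² sin(nη), so exp(-n²σ) sin(nη) solves the heat equation; by superposition u(η,σ) = Σ c_n exp(-n²σ) sin(nη).
Reading off the coefficients: c_2=-2, c_5=-2, so u(η,σ) = -2exp(-4σ)sin(2η) - 2exp(-25σ)sin(5η).
Substituting back η = x + 2τ, σ = τ: w(x,τ) = u(x + 2τ, τ).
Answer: w(x, τ) = -2exp(-4τ)sin(2x + 4τ) - 2exp(-25τ)sin(5x + 10τ)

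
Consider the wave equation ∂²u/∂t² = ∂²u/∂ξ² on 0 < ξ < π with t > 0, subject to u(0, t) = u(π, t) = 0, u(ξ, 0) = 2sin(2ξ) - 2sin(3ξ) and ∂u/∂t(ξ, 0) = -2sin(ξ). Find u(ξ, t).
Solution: Separating variables: u = Σ [A_n cos(ω_n t) + B_n sin(ω_n t)] sin(nξ), ω_n = n. From ICs (B_n = velocity coefficient / ω_n): A_2=2, A_3=-2, B_1=-2.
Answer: u(ξ, t) = -2sin(t)sin(ξ) + 2sin(2ξ)cos(2t) - 2sin(3ξ)cos(3t)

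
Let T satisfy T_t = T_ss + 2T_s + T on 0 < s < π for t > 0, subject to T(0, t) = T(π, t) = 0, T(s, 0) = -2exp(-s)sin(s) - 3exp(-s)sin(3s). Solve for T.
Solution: Substitute T = exp(-s)u, i.e. u = exp(s)T.
By the product rule, T_s = exp(-s)(u_s - u), T_ss = exp(-s)(u_ss - 2u_s + u), T_t = exp(-s)u_t.
Substituting into the PDE and dividing by exp(-s): u_t = (u_ss - 2u_s + u) + 2(u_s - u) + u.
The lower-order terms cancel, leaving the standard heat equation u_t = u_ss.
Initial data for u: u(s,0) = exp(s)T(s,0) = -2sin(s) - 3sin(3s). The boundary conditions carry over: u(0,t) = u(π,t) = 0.
Solve for u:
  Using separation of variables u = X(s)G(t):
  Eigenfunctions: sin(ns), n = 1, 2, 3, ...
  General solution: u(s, t) = Σ c_n sin(ns) exp(-n² t)
  Matching u(s,0) = -2sin(s) - 3sin(3s) term by term: c_1=-2, c_3=-3.
Hence u(s,t) = -2exp(-t)sin(s) - 3exp(-9t)sin(3s).
Transform back: T(s,t) = exp(-s)u(s,t).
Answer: T(s, t) = -2exp(-s)exp(-t)sin(s) - 3exp(-s)exp(-9t)sin(3s)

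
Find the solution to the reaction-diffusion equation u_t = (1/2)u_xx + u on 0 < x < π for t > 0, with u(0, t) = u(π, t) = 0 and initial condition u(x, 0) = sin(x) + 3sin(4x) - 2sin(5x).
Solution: Substitute u = exp(t)w, i.e. w = exp(-t)u.
By the product rule, u_t = exp(t)(w_t + w), u_xx = exp(t)w_xx.
Substituting into the PDE and dividing by exp(t): w_t + w = (1/2)w_xx + w.
The lower-order terms cancel, leaving the standard heat equation w_t = (1/2)w_xx.
Initial data for w: w(x,0) = u(x,0) = sin(x) + 3sin(4x) - 2sin(5x). The boundary conditions carry over: w(0,t) = w(π,t) = 0.
Solve for w:
  Using separation of variables w = X(x)T(t):
  Eigenfunctions: sin(nx), n = 1, 2, 3, ...
  General solution: w(x, t) = Σ c_n sin(nx) exp(-n² t/2)
  Matching w(x,0) = sin(x) + 3sin(4x) - 2sin(5x) term by term: c_1=1, c_4=3, c_5=-2.
Hence w(x,t) = 3exp(-8t)sin(4x) + exp(-t/2)sin(x) - 2exp(-25t/2)sin(5x).
Transform back: u(x,t) = exp(t)w(x,t).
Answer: u(x, t) = exp(t/2)sin(x) + 3exp(-7t)sin(4x) - 2exp(-23t/2)sin(5x)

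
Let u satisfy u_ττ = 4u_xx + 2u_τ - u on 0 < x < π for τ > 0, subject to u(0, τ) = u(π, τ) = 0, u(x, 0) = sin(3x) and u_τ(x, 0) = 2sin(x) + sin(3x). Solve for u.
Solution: Substitute u = exp(τ)w.
Then u_τ = exp(τ)(w_τ + w), u_ττ = exp(τ)(w_ττ + 2w_τ + w), u_xx = exp(τ)w_xx; substituting and dividing by exp(τ), the lower-order terms cancel: w_ττ = 4w_xx (standard wave equation).
Data for w: w(x,0) = u(x,0) = sin(3x); w_τ(x,0) = u_τ(x,0) - u(x,0) = 2sin(x). The boundary conditions carry over: w(0,τ) = w(π,τ) = 0.
Separating variables: w = Σ [A_n cos(ω_n τ) + B_n sin(ω_n τ)] sin(nx), ω_n = 2n. From ICs (B_n = velocity coefficient / ω_n): A_3=1, B_1=1.
So w(x,τ) = sin(x)sin(2τ) + sin(3x)cos(6τ), and u(x,τ) = exp(τ)w(x,τ).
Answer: u(x, τ) = exp(τ)sin(x)sin(2τ) + exp(τ)sin(3x)cos(6τ)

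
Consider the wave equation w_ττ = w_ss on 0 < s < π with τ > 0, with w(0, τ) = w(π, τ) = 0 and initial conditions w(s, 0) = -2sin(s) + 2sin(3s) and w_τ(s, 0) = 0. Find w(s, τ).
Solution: Using separation of variables w = X(s)T(τ):
Eigenfunctions: sin(ns), n = 1, 2, 3, ...
General solution: w(s, τ) = Σ [A_n cos(n τ) + B_n sin(n τ)] sin(ns)
From w(s,0) = -2sin(s) + 2sin(3s): A_1=-2, A_3=2. From w_τ(s,0) = 0: all B_n = 0.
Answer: w(s, τ) = -2sin(s)cos(τ) + 2sin(3s)cos(3τ)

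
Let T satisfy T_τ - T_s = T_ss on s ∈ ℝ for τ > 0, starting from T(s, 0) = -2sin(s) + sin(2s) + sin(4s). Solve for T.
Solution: Moving frame: η = s + τ, σ = τ, T = u(η,σ), so T_τ = u_σ + u_η and T_ss = u_ηη.
Hence T_τ - T_s = u_σ and the PDE becomes the heat equation u_σ = u_ηη on η ∈ ℝ.
Initial data: u(η,0) = T(η,0) = -2sin(η) + sin(2η) + sin(4η). Each mode sin(nη) decays as exp(-n²σ) on ℝ, so u(η,σ) = Σ c_n exp(-n²σ) sin(nη) with c_1=-2, c_2=1, c_4=1: u(η,σ) = -2exp(-σ)sin(η) + exp(-4σ)sin(2η) + exp(-16σ)sin(4η).
Substituting back: T(s,τ) = u(s + τ, τ).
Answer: T(s, τ) = -2exp(-τ)sin(s + τ) + exp(-4τ)sin(2s + 2τ) + exp(-16τ)sin(4s + 4τ)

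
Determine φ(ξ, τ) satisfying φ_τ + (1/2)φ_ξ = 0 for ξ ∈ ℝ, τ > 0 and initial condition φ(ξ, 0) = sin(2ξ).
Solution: By method of characteristics (waves move right with speed 1/2):
Along characteristics ξ - (1/2)τ = const, φ is constant, so φ(ξ,τ) = f(ξ - (1/2)τ) with f = φ(·, 0).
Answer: φ(ξ, τ) = sin(2ξ - τ)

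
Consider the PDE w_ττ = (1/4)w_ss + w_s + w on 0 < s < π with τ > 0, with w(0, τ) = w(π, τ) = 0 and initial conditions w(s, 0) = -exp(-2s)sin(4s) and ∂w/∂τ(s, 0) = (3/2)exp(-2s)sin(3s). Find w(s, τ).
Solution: Substitute w = exp(-2s)u, i.e. u = exp(2s)w.
By the product rule, w_s = exp(-2s)(u_s - 2u), w_ss = exp(-2s)(u_ss - 4u_s + 4u), w_ττ = exp(-2s)u_ττ.
Substituting into the PDE and dividing by exp(-2s): u_ττ = (1/4)(u_ss - 4u_s + 4u) + (u_s - 2u) + u.
The lower-order terms cancel, leaving the standard wave equation u_ττ = (1/4)u_ss.
Initial data for u: u(s,0) = exp(2s)w(s,0) = -sin(4s); u_τ(s,0) = exp(2s)w_τ(s,0) = (3/2)sin(3s). The boundary conditions carry over: u(0,τ) = u(π,τ) = 0.
Solve for u:
  Using separation of variables u = X(s)T(τ):
  Eigenfunctions: sin(ns), n = 1, 2, 3, ...
  General solution: u(s, τ) = Σ [A_n cos(n τ/2) + B_n sin(n τ/2)] sin(ns)
  From u(s,0) = -sin(4s): A_4=-1. From u_τ(s,0) = (3/2)sin(3s), using u_τ(s,0) = Σ ω_n B_n sin(ns) with ω_n = n/2: B_3 = (3/2)/(3/2) = 1.
Hence u(s,τ) = sin(3s)sin(3τ/2) - sin(4s)cos(2τ).
Transform back: w(s,τ) = exp(-2s)u(s,τ).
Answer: w(s, τ) = exp(-2s)sin(3s)sin(3τ/2) - exp(-2s)sin(4s)cos(2τ)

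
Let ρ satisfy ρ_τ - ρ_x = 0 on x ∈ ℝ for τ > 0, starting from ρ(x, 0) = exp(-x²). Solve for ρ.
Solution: By method of characteristics (waves move left with speed 1):
Along characteristics x + τ = const, ρ is constant, so ρ(x,τ) = f(x + τ) with f = ρ(·, 0).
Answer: ρ(x, τ) = exp(-(x + τ)²)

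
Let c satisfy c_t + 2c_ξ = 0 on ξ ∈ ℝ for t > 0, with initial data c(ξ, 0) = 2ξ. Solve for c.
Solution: By characteristics (dξ/dt = 2), c(ξ,t) = f(ξ - 2t) with f = c(·, 0).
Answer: c(ξ, t) = -4t + 2ξ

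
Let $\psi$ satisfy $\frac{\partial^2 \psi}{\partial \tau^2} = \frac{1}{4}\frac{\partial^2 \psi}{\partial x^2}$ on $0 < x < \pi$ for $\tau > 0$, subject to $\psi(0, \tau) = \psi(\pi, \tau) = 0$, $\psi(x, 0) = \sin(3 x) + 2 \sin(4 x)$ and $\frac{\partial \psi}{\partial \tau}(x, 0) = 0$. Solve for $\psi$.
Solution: Separating variables: $\psi = \sum [A_n \cos(\omega_n \tau) + B_n \sin(\omega_n \tau)] \sin(nx)$, $\omega_n = n/2$. From ICs: $A_3=1, A_4=2$.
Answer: $\psi(x, \tau) = \sin(3 x) \cos(3 \tau/2) + 2 \sin(4 x) \cos(2 \tau)$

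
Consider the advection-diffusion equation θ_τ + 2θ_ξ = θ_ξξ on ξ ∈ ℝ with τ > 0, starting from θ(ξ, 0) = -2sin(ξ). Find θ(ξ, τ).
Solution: Moving frame: η = ξ - 2τ, σ = τ, θ = u(η,σ), so θ_τ = u_σ - 2u_η and θ_ξξ = u_ηη.
Hence θ_τ + 2θ_ξ = u_σ and the PDE becomes the heat equation u_σ = u_ηη on η ∈ ℝ.
Initial data: u(η,0) = θ(η,0) = -2sin(η). Each mode sin(nη) decays as exp(-n²σ) on ℝ, so u(η,σ) = Σ c_n exp(-n²σ) sin(nη) with c_1=-2: u(η,σ) = -2exp(-σ)sin(η).
Substituting back: θ(ξ,τ) = u(ξ - 2τ, τ).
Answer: θ(ξ, τ) = -2exp(-τ)sin(ξ - 2τ)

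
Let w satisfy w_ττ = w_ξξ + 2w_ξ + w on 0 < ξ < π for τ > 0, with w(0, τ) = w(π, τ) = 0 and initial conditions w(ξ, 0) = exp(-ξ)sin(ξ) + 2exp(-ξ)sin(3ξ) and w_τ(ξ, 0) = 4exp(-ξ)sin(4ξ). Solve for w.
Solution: Substitute w = exp(-ξ)u.
Then w_ξ = exp(-ξ)(u_ξ - u), w_ξξ = exp(-ξ)(u_ξξ - 2u_ξ + u), w_ττ = exp(-ξ)u_ττ; substituting and dividing by exp(-ξ), the lower-order terms cancel: u_ττ = u_ξξ (standard wave equation).
Data for u: u(ξ,0) = exp(ξ)w(ξ,0) = sin(ξ) + 2sin(3ξ); u_τ(ξ,0) = exp(ξ)w_τ(ξ,0) = 4sin(4ξ). The boundary conditions carry over: u(0,τ) = u(π,τ) = 0.
Separating variables: u = Σ [A_n cos(ω_n τ) + B_n sin(ω_n τ)] sin(nξ), ω_n = n. From ICs (B_n = velocity coefficient / ω_n): A_1=1, A_3=2, B_4=1.
So u(ξ,τ) = sin(ξ)cos(τ) + 2sin(3ξ)cos(3τ) + sin(4ξ)sin(4τ), and w(ξ,τ) = exp(-ξ)u(ξ,τ).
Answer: w(ξ, τ) = exp(-ξ)sin(ξ)cos(τ) + 2exp(-ξ)sin(3ξ)cos(3τ) + exp(-ξ)sin(4ξ)sin(4τ)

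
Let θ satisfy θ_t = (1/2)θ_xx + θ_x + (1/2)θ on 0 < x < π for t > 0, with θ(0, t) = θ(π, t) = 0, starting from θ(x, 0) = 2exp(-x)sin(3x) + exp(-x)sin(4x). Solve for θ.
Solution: Substitute θ = exp(-x)u, i.e. u = exp(x)θ.
By the product rule, θ_x = exp(-x)(u_x - u), θ_xx = exp(-x)(u_xx - 2u_x + u), θ_t = exp(-x)u_t.
Substituting into the PDE and dividing by exp(-x): u_t = (1/2)(u_xx - 2u_x + u) + (u_x - u) + (1/2)u.
The lower-order terms cancel, leaving the standard heat equation u_t = (1/2)u_xx.
Initial data for u: u(x,0) = exp(x)θ(x,0) = 2sin(3x) + sin(4x). The boundary conditions carry over: u(0,t) = u(π,t) = 0.
Solve for u:
  Using separation of variables u = X(x)G(t):
  Eigenfunctions: sin(nx), n = 1, 2, 3, ...
  General solution: u(x, t) = Σ c_n sin(nx) exp(-n² t/2)
  Matching u(x,0) = 2sin(3x) + sin(4x) term by term: c_3=2, c_4=1.
Hence u(x,t) = exp(-8t)sin(4x) + 2exp(-9t/2)sin(3x).
Transform back: θ(x,t) = exp(-x)u(x,t).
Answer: θ(x, t) = exp(-8t)exp(-x)sin(4x) + 2exp(-9t/2)exp(-x)sin(3x)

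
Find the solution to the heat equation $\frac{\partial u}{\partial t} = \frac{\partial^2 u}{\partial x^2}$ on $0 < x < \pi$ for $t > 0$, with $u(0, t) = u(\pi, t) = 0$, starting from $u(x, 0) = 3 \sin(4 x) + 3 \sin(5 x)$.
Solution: Using separation of variables $u = X(x)T(t)$:
Eigenfunctions: $\sin(nx)$, $n = 1, 2, 3, \ldots$
General solution: $u(x, t) = \sum c_n \sin(nx) e^{-n^2 t}$
Matching $u(x,0) = 3 \sin(4 x) + 3 \sin(5 x)$ term by term: $c_4=3, c_5=3$.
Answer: $u(x, t) = 3 e^{-16 t} \sin(4 x) + 3 e^{-25 t} \sin(5 x)$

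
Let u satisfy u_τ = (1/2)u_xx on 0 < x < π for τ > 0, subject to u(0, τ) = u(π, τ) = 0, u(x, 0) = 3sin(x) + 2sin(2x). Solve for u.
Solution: Using separation of variables u = X(x)T(τ):
Eigenfunctions: sin(nx), n = 1, 2, 3, ...
General solution: u(x, τ) = Σ c_n sin(nx) exp(-n² τ/2)
Matching u(x,0) = 3sin(x) + 2sin(2x) term by term: c_1=3, c_2=2.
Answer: u(x, τ) = 2exp(-2τ)sin(2x) + 3exp(-τ/2)sin(x)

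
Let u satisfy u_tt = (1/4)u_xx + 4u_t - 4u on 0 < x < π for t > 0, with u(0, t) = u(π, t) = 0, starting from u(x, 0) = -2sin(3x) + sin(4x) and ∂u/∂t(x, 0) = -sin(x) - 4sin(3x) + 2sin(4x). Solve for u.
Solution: Substitute u = exp(2t)w, i.e. w = exp(-2t)u.
By the product rule, u_t = exp(2t)(w_t + 2w), u_tt = exp(2t)(w_tt + 4w_t + 4w), u_xx = exp(2t)w_xx.
Substituting into the PDE and dividing by exp(2t): w_tt + 4w_t + 4w = (1/4)w_xx + 4(w_t + 2w) - 4w.
The lower-order terms cancel, leaving the standard wave equation w_tt = (1/4)w_xx.
Initial data for w: w(x,0) = u(x,0) = -2sin(3x) + sin(4x); w_t(x,0) = u_t(x,0) - 2u(x,0) = -sin(x). The boundary conditions carry over: w(0,t) = w(π,t) = 0.
Solve for w:
  Using separation of variables w = X(x)T(t):
  Eigenfunctions: sin(nx), n = 1, 2, 3, ...
  General solution: w(x, t) = Σ [A_n cos(n t/2) + B_n sin(n t/2)] sin(nx)
  From w(x,0) = -2sin(3x) + sin(4x): A_3=-2, A_4=1. From w_t(x,0) = -sin(x), using w_t(x,0) = Σ ω_n B_n sin(nx) with ω_n = n/2: B_1 = (-1)/(1/2) = -2.
Hence w(x,t) = -2sin(t/2)sin(x) - 2sin(3x)cos(3t/2) + sin(4x)cos(2t).
Transform back: u(x,t) = exp(2t)w(x,t).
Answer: u(x, t) = -2exp(2t)sin(t/2)sin(x) - 2exp(2t)sin(3x)cos(3t/2) + exp(2t)sin(4x)cos(2t)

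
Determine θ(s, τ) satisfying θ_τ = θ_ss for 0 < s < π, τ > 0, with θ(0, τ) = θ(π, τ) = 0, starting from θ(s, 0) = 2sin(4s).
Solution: Using separation of variables θ = X(s)G(τ):
Eigenfunctions: sin(ns), n = 1, 2, 3, ...
General solution: θ(s, τ) = Σ c_n sin(ns) exp(-n² τ)
Matching θ(s,0) = 2sin(4s) term by term: c_4=2.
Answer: θ(s, τ) = 2exp(-16τ)sin(4s)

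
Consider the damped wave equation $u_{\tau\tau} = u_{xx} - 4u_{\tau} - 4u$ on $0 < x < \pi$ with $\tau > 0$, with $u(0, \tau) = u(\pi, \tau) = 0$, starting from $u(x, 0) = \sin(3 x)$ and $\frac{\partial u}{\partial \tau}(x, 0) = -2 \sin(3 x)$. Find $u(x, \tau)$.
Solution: Substitute $u = e^{-2\tau}w$.
Then $u_{\tau} = e^{-2\tau}(w_{\tau} - 2w)$, $u_{\tau\tau} = e^{-2\tau}(w_{\tau\tau} - 4w_{\tau} + 4w)$, $u_{xx} = e^{-2\tau}w_{xx}$; substituting and dividing by $e^{-2\tau}$, the lower-order terms cancel: $w_{\tau\tau} = w_{xx}$ (standard wave equation).
Data for $w$: $w(x,0) = u(x,0) = \sin(3 x)$; $w_{\tau}(x,0) = u_{\tau}(x,0) + 2u(x,0) = 0$. The boundary conditions carry over: $w(0,\tau) = w(\pi,\tau) = 0$.
Separating variables: $w = \sum [A_n \cos(\omega_n \tau) + B_n \sin(\omega_n \tau)] \sin(nx)$, $\omega_n = n$. From ICs: $A_3=1$.
So $w(x,\tau) = \sin(3 x) \cos(3 \tau)$, and $u(x,\tau) = e^{-2\tau}w(x,\tau)$.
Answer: $u(x, \tau) = e^{-2 \tau} \sin(3 x) \cos(3 \tau)$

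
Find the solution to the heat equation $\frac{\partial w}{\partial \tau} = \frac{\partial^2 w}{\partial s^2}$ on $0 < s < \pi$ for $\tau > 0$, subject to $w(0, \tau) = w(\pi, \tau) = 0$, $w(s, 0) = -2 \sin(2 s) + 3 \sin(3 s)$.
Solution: Using separation of variables $w = X(s)T(\tau)$:
Eigenfunctions: $\sin(ns)$, $n = 1, 2, 3, \ldots$
General solution: $w(s, \tau) = \sum c_n \sin(ns) e^{-n^2 \tau}$
Matching $w(s,0) = -2 \sin(2 s) + 3 \sin(3 s)$ term by term: $c_2=-2, c_3=3$.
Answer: $w(s, \tau) = -2 e^{-4 \tau} \sin(2 s) + 3 e^{-9 \tau} \sin(3 s)$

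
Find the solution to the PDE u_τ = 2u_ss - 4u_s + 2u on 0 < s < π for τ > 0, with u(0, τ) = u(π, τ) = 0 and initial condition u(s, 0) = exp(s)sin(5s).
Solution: Substitute u = exp(s)w, i.e. w = exp(-s)u.
By the product rule, u_s = exp(s)(w_s + w), u_ss = exp(s)(w_ss + 2w_s + w), u_τ = exp(s)w_τ.
Substituting into the PDE and dividing by exp(s): w_τ = 2(w_ss + 2w_s + w) - 4(w_s + w) + 2w.
The lower-order terms cancel, leaving the standard heat equation w_τ = 2w_ss.
Initial data for w: w(s,0) = exp(-s)u(s,0) = sin(5s). The boundary conditions carry over: w(0,τ) = w(π,τ) = 0.
Solve for w:
  Using separation of variables w = X(s)T(τ):
  Eigenfunctions: sin(ns), n = 1, 2, 3, ...
  General solution: w(s, τ) = Σ c_n sin(ns) exp(-2n² τ)
  Matching w(s,0) = sin(5s) term by term: c_5=1.
Hence w(s,τ) = exp(-50τ)sin(5s).
Transform back: u(s,τ) = exp(s)w(s,τ).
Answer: u(s, τ) = exp(s)exp(-50τ)sin(5s)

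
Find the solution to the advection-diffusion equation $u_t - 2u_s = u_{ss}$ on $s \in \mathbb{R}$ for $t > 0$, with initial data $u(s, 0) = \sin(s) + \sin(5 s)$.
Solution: Moving frame: $\eta = s + 2t$, $\sigma = t$, $u = w(\eta,\sigma)$, so $u_t = w_{\sigma} + 2w_{\eta}$ and $u_{ss} = w_{\eta\eta}$.
Hence $u_t - 2u_s = w_{\sigma}$ and the PDE becomes the heat equation $w_{\sigma} = w_{\eta\eta}$ on $\eta \in \mathbb{R}$.
Initial data: $w(\eta,0) = u(\eta,0) = \sin(\eta) + \sin(5 \eta)$. Each mode $\sin(n\eta)$ decays as $e^{-n^2\sigma}$ on $\mathbb{R}$, so $w(\eta,\sigma) = \sum c_n e^{-n^2\sigma} \sin(n\eta)$ with $c_1=1, c_5=1$: $w(\eta,\sigma) = e^{-\sigma} \sin(\eta) + e^{-25 \sigma} \sin(5 \eta)$.
Substituting back: $u(s,t) = w(s + 2t, t)$.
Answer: $u(s, t) = e^{-t} \sin(s + 2 t) + e^{-25 t} \sin(5 s + 10 t)$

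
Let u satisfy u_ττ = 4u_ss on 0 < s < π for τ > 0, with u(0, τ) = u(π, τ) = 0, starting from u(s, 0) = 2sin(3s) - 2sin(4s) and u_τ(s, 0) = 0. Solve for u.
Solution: Separating variables: u = Σ [A_n cos(ω_n τ) + B_n sin(ω_n τ)] sin(ns), ω_n = 2n. From ICs: A_3=2, A_4=-2.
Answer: u(s, τ) = 2sin(3s)cos(6τ) - 2sin(4s)cos(8τ)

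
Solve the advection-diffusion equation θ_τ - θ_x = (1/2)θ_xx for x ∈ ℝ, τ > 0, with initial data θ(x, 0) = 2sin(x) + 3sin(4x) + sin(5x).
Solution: Moving frame: η = x + τ, σ = τ, θ = u(η,σ), so θ_τ = u_σ + u_η and θ_xx = u_ηη.
Hence θ_τ - θ_x = u_σ and the PDE becomes the heat equation u_σ = (1/2)u_ηη on η ∈ ℝ.
Initial data: u(η,0) = θ(η,0) = 2sin(η) + 3sin(4η) + sin(5η). Each mode sin(nη) decays as exp(-n²σ/2) on ℝ, so u(η,σ) = Σ c_n exp(-n²σ/2) sin(nη) with c_1=2, c_4=3, c_5=1: u(η,σ) = 3exp(-8σ)sin(4η) + 2exp(-σ/2)sin(η) + exp(-25σ/2)sin(5η).
Substituting back: θ(x,τ) = u(x + τ, τ).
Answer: θ(x, τ) = 3exp(-8τ)sin(4x + 4τ) + 2exp(-τ/2)sin(x + τ) + exp(-25τ/2)sin(5x + 5τ)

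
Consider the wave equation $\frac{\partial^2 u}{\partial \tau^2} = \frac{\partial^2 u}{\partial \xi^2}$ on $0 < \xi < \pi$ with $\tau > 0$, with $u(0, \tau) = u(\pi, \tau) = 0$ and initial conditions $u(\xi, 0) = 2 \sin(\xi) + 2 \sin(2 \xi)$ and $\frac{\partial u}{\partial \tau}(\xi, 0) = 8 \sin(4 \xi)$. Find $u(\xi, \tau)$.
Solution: Separating variables: $u = \sum [A_n \cos(\omega_n \tau) + B_n \sin(\omega_n \tau)] \sin(n\xi)$, $\omega_n = n$. From ICs ($B_n$ = velocity coefficient / $\omega_n$): $A_1=2, A_2=2, B_4=2$.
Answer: $u(\xi, \tau) = 2 \sin(4 \tau) \sin(4 \xi) + 2 \sin(\xi) \cos(\tau) + 2 \sin(2 \xi) \cos(2 \tau)$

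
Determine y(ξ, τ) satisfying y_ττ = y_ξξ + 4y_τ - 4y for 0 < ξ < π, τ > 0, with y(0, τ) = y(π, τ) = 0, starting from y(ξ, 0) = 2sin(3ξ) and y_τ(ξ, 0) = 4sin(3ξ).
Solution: Substitute y = exp(2τ)u.
Then y_τ = exp(2τ)(u_τ + 2u), y_ττ = exp(2τ)(u_ττ + 4u_τ + 4u), y_ξξ = exp(2τ)u_ξξ; substituting and dividing by exp(2τ), the lower-order terms cancel: u_ττ = u_ξξ (standard wave equation).
Data for u: u(ξ,0) = y(ξ,0) = 2sin(3ξ); u_τ(ξ,0) = y_τ(ξ,0) - 2y(ξ,0) = 0. The boundary conditions carry over: u(0,τ) = u(π,τ) = 0.
Separating variables: u = Σ [A_n cos(ω_n τ) + B_n sin(ω_n τ)] sin(nξ), ω_n = n. From ICs: A_3=2.
So u(ξ,τ) = 2sin(3ξ)cos(3τ), and y(ξ,τ) = exp(2τ)u(ξ,τ).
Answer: y(ξ, τ) = 2exp(2τ)sin(3ξ)cos(3τ)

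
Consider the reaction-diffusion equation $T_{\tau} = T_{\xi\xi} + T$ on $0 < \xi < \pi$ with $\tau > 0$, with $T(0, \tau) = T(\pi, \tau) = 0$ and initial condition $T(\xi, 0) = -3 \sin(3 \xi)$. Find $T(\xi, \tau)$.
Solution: Substitute $T = e^{\tau}u$.
Then $T_{\tau} = e^{\tau}(u_{\tau} + u)$, $T_{\xi\xi} = e^{\tau}u_{\xi\xi}$; substituting and dividing by $e^{\tau}$, the lower-order terms cancel: $u_{\tau} = u_{\xi\xi}$ (standard heat equation).
Data for $u$: $u(\xi,0) = T(\xi,0) = -3 \sin(3 \xi)$. The boundary conditions carry over: $u(0,\tau) = u(\pi,\tau) = 0$.
Separating variables: $u = \sum c_n e^{-n^2\tau} \sin(n\xi)$. From $u(\xi,0) = -3 \sin(3 \xi)$: $c_3=-3$.
So $u(\xi,\tau) = -3 e^{-9 \tau} \sin(3 \xi)$, and $T(\xi,\tau) = e^{\tau}u(\xi,\tau)$.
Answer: $T(\xi, \tau) = -3 e^{-8 \tau} \sin(3 \xi)$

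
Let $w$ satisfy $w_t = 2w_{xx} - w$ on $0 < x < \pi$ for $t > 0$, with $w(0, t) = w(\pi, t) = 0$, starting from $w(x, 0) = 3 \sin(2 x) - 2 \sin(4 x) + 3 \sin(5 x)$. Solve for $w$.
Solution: Substitute $w = e^{-t}u$.
Then $w_t = e^{-t}(u_t - u)$, $w_{xx} = e^{-t}u_{xx}$; substituting and dividing by $e^{-t}$, the lower-order terms cancel: $u_t = 2u_{xx}$ (standard heat equation).
Data for $u$: $u(x,0) = w(x,0) = 3 \sin(2 x) - 2 \sin(4 x) + 3 \sin(5 x)$. The boundary conditions carry over: $u(0,t) = u(\pi,t) = 0$.
Separating variables: $u = \sum c_n e^{-2n^2t} \sin(nx)$. From $u(x,0) = 3 \sin(2 x) - 2 \sin(4 x) + 3 \sin(5 x)$: $c_2=3, c_4=-2, c_5=3$.
So $u(x,t) = 3 e^{-8 t} \sin(2 x) - 2 e^{-32 t} \sin(4 x) + 3 e^{-50 t} \sin(5 x)$, and $w(x,t) = e^{-t}u(x,t)$.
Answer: $w(x, t) = 3 e^{-9 t} \sin(2 x) - 2 e^{-33 t} \sin(4 x) + 3 e^{-51 t} \sin(5 x)$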